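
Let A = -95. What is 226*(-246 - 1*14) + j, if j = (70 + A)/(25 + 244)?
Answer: -15806465/269 ≈ -58760.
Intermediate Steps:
j = -25/269 (j = (70 - 95)/(25 + 244) = -25/269 ≈ -0.092937)
226*(-246 - 1*14) + j = 226*(-246 - 1*14) - 25/269 = 226*(-246 - 14) - 25/269 = 226*(-260) - 25/269 = -58760 - 25/269 = -15806465/269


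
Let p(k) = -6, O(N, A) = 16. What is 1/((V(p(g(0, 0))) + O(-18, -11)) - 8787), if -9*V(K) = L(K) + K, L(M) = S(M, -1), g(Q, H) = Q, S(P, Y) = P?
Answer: -3/26309 ≈ -0.00011403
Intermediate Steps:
L(M) = M
V(K) = -2*K/9 (V(K) = -(K + K)/9 = -2*K/9)
1/((V(p(g(0, 0))) + O(-18, -11)) - 8787) = 1/((-2/9*(-6) + 16) - 8787) = 1/((4/3 + 16) - 8787) = 1/(52/3 - 8787) = 1/(-26309/3) = -3/26309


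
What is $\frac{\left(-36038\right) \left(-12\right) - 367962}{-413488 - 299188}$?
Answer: $- \frac{32247}{356338} \approx -0.090496$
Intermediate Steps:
$\frac{\left(-36038\right) \left(-12\right) - 367962}{-413488 - 299188} = \frac{432456 - 367962}{-712676} = 64494 \left(- \frac{1}{712676}\right) = - \frac{32247}{356338}$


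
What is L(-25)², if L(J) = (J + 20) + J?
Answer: 900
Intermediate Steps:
L(J) = 20 + 2*J (L(J) = (20 + J) + J = 20 + 2*J)
L(-25)² = (20 + 2*(-25))² = (20 - 50)² = (-30)² = 900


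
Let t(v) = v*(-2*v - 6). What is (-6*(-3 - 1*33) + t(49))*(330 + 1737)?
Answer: -10086960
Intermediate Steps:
t(v) = v*(-6 - 2*v)
(-6*(-3 - 1*33) + t(49))*(330 + 1737) = (-6*(-3 - 1*33) - 2*49*(3 + 49))*(330 + 1737) = (-6*(-3 - 33) - 2*49*52)*2067 = (-6*(-36) - 5096)*2067 = (216 - 5096)*2067 = -4880*2067 = -10086960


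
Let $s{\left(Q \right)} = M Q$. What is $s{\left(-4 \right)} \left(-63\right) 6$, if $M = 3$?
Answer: $4536$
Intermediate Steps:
$s{\left(Q \right)} = 3 Q$
$s{\left(-4 \right)} \left(-63\right) 6 = 3 \left(-4\right) \left(-63\right) 6 = \left(-12\right) \left(-63\right) 6 = 756 \cdot 6 = 4536$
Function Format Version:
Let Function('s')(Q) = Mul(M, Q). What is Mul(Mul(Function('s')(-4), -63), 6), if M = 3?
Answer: 4536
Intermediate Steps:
Function('s')(Q) = Mul(3, Q)
Mul(Mul(Function('s')(-4), -63), 6) = Mul(Mul(Mul(3, -4), -63), 6) = Mul(Mul(-12, -63), 6) = Mul(756, 6) = 4536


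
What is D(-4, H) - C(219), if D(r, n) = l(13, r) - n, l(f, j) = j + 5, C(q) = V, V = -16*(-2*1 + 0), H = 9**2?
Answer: -112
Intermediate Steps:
H = 81
V = 32 (V = -16*(-2 + 0) = -16*(-2) = 32)
C(q) = 32
l(f, j) = 5 + j
D(r, n) = 5 + r - n (D(r, n) = (5 + r) - n = 5 + r - n)
D(-4, H) - C(219) = (5 - 4 - 1*81) - 1*32 = (5 - 4 - 81) - 32 = -80 - 32 = -112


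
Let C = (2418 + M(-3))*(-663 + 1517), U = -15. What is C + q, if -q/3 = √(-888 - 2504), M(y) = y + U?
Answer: 2049600 - 24*I*√53 ≈ 2.0496e+6 - 174.72*I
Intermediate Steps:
M(y) = -15 + y (M(y) = y - 15 = -15 + y)
q = -24*I*√53 (q = -3*√(-888 - 2504) = -24*I*√53 ≈ -174.72*I)
C = 2049600 (C = (2418 + (-15 - 3))*(-663 + 1517) = (2418 - 18)*854 = 2400*854 = 2049600)
C + q = 2049600 - 24*I*√53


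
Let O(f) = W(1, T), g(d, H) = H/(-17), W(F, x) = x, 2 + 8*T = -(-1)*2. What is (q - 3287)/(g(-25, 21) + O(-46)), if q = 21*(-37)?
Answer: 69088/21 ≈ 3289.9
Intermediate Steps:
T = 0 (T = -¼ + (-(-1)*2)/8 = -¼ + (-1*(-2))/8 = -¼ + (⅛)*2 = -¼ + ¼ = 0)
g(d, H) = -H/17 (g(d, H) = H*(-1/17) = -H/17)
O(f) = 0
q = -777
(q - 3287)/(g(-25, 21) + O(-46)) = (-777 - 3287)/(-1/17*21 + 0) = -4064/(-21/17 + 0) = -4064/(-21/17) = -4064*(-17/21) = 69088/21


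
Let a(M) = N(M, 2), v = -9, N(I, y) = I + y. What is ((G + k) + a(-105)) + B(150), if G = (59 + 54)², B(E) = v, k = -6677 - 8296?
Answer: -2316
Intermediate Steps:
k = -14973
B(E) = -9
G = 12769 (G = 113² = 12769)
a(M) = 2 + M (a(M) = M + 2 = 2 + M)
((G + k) + a(-105)) + B(150) = ((12769 - 14973) + (2 - 105)) - 9 = (-2204 - 103) - 9 = -2307 - 9 = -2316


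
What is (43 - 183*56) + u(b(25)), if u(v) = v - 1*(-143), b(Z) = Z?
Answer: -10037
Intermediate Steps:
u(v) = 143 + v (u(v) = v + 143 = 143 + v)
(43 - 183*56) + u(b(25)) = (43 - 183*56) + (143 + 25) = (43 - 10248) + 168 = -10205 + 168 = -10037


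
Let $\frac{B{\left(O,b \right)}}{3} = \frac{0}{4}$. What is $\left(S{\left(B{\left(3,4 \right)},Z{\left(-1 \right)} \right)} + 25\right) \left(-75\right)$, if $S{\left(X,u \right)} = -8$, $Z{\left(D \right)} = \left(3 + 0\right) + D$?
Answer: $-1275$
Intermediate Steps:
$B{\left(O,b \right)} = 0$ ($B{\left(O,b \right)} = 3 \cdot \frac{0}{4} = 3 \cdot 0 \cdot \frac{1}{4} = 3 \cdot 0 = 0$)
$Z{\left(D \right)} = 3 + D$
$\left(S{\left(B{\left(3,4 \right)},Z{\left(-1 \right)} \right)} + 25\right) \left(-75\right) = \left(-8 + 25\right) \left(-75\right) = 17 \left(-75\right) = -1275$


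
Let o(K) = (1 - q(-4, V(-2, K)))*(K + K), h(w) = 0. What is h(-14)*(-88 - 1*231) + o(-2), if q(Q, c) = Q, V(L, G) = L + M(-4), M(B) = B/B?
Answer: -20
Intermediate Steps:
M(B) = 1
V(L, G) = 1 + L (V(L, G) = L + 1 = 1 + L)
o(K) = 10*K (o(K) = (1 - 1*(-4))*(K + K) = (1 + 4)*(2*K) = 5*(2*K) = 10*K)
h(-14)*(-88 - 1*231) + o(-2) = 0*(-88 - 1*231) + 10*(-2) = 0*(-88 - 231) - 20 = 0*(-319) - 20 = 0 - 20 = -20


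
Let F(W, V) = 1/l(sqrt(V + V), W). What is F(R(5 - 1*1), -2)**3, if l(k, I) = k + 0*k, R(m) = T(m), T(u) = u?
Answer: I/8 ≈ 0.125*I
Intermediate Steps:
R(m) = m
l(k, I) = k (l(k, I) = k + 0 = k)
F(W, V) = sqrt(2)/(2*sqrt(V)) (F(W, V) = 1/(sqrt(V + V)) = 1/(sqrt(2*V)) = 1/(sqrt(2)*sqrt(V)) = sqrt(2)/(2*sqrt(V)))
F(R(5 - 1*1), -2)**3 = (sqrt(2)/(2*sqrt(-2)))**3 = (sqrt(2)*(-I*sqrt(2)/2)/2)**3 = (-I/2)**3 = I/8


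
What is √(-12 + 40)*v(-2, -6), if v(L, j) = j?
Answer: -12*√7 ≈ -31.749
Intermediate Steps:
√(-12 + 40)*v(-2, -6) = √(-12 + 40)*(-6) = √28*(-6) = (2*√7)*(-6) = -12*√7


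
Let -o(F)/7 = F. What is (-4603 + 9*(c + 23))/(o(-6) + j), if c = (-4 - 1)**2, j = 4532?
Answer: -4171/4574 ≈ -0.91189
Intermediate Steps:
c = 25 (c = (-5)**2 = 25)
o(F) = -7*F
(-4603 + 9*(c + 23))/(o(-6) + j) = (-4603 + 9*(25 + 23))/(-7*(-6) + 4532) = (-4603 + 9*48)/(42 + 4532) = (-4603 + 432)/4574 = -4171*1/4574 = -4171/4574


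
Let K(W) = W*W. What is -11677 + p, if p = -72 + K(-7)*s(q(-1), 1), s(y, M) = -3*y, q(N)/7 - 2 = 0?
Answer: -13807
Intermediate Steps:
q(N) = 14 (q(N) = 14 + 7*0 = 14 + 0 = 14)
K(W) = W²
p = -2130 (p = -72 + (-7)²*(-3*14) = -72 + 49*(-42) = -72 - 2058 = -2130)
-11677 + p = -11677 - 2130 = -13807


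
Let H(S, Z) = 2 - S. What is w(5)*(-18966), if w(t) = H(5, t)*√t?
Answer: 56898*√5 ≈ 1.2723e+5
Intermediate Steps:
w(t) = -3*√t (w(t) = (2 - 1*5)*√t = (2 - 5)*√t = -3*√t)
w(5)*(-18966) = -3*√5*(-18966) = 56898*√5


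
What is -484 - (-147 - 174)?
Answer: -163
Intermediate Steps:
-484 - (-147 - 174) = -484 - 1*(-321) = -484 + 321 = -163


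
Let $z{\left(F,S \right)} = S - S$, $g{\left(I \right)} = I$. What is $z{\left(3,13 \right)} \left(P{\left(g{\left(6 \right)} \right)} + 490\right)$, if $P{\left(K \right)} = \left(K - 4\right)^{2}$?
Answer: $0$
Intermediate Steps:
$z{\left(F,S \right)} = 0$
$P{\left(K \right)} = \left(-4 + K\right)^{2}$
$z{\left(3,13 \right)} \left(P{\left(g{\left(6 \right)} \right)} + 490\right) = 0 \left(\left(-4 + 6\right)^{2} + 490\right) = 0 \left(2^{2} + 490\right) = 0 \left(4 + 490\right) = 0 \cdot 494 = 0$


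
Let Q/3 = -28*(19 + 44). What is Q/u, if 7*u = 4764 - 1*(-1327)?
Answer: -37044/6091 ≈ -6.0818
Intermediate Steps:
Q = -5292 (Q = 3*(-28*(19 + 44)) = 3*(-28*63) = 3*(-1764) = -5292)
u = 6091/7 (u = (4764 - 1*(-1327))/7 = (4764 + 1327)/7 = (⅐)*6091 = 6091/7 ≈ 870.14)
Q/u = -5292/6091/7 = -5292*7/6091 = -37044/6091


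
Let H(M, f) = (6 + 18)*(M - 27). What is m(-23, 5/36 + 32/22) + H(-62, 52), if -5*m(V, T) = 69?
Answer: -10749/5 ≈ -2149.8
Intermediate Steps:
m(V, T) = -69/5 (m(V, T) = -⅕*69 = -69/5)
H(M, f) = -648 + 24*M (H(M, f) = 24*(-27 + M) = -648 + 24*M)
m(-23, 5/36 + 32/22) + H(-62, 52) = -69/5 + (-648 + 24*(-62)) = -69/5 + (-648 - 1488) = -69/5 - 2136 = -10749/5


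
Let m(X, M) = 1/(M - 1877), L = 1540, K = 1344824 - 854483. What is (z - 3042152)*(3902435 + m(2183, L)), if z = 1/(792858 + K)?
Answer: -5133818382743038762718/432438063 ≈ -1.1872e+13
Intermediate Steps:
K = 490341
z = 1/1283199 (z = 1/(792858 + 490341) = 1/1283199 ≈ 7.7930e-7)
m(X, M) = 1/(-1877 + M)
(z - 3042152)*(3902435 + m(2183, L)) = (1/1283199 - 3042152)*(3902435 + 1/(-1877 + 1540)) = -3903686404247*(3902435 + 1/(-337))/1283199 = -3903686404247*(3902435 - 1/337)/1283199 = -3903686404247/1283199*1315120594/337 = -5133818382743038762718/432438063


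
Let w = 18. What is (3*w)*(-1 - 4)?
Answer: -270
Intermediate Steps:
(3*w)*(-1 - 4) = (3*18)*(-1 - 4) = 54*(-5) = -270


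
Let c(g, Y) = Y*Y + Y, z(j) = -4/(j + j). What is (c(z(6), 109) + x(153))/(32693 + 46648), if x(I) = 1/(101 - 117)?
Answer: 191839/1269456 ≈ 0.15112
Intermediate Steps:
x(I) = -1/16 (x(I) = 1/(-16) = -1/16)
z(j) = -2/j (z(j) = -4/(2*j) = (1/(2*j))*(-4) = -2/j)
c(g, Y) = Y + Y**2 (c(g, Y) = Y**2 + Y = Y + Y**2)
(c(z(6), 109) + x(153))/(32693 + 46648) = (109*(1 + 109) - 1/16)/(32693 + 46648) = (109*110 - 1/16)/79341 = (11990 - 1/16)*(1/79341) = (191839/16)*(1/79341) = 191839/1269456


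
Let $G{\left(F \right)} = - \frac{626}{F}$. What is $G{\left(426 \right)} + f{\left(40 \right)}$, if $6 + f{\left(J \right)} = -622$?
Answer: $- \frac{134077}{213} \approx -629.47$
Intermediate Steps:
$f{\left(J \right)} = -628$ ($f{\left(J \right)} = -6 - 622 = -628$)
$G{\left(426 \right)} + f{\left(40 \right)} = - \frac{626}{426} - 628 = \left(-626\right) \frac{1}{426} - 628 = - \frac{313}{213} - 628 = - \frac{134077}{213}$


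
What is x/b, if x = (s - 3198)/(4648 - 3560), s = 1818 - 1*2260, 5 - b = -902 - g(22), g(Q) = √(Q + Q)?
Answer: -11791/3196408 + 13*√11/1598204 ≈ -0.0036618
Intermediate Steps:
g(Q) = √2*√Q (g(Q) = √(2*Q) = √2*√Q)
b = 907 + 2*√11 (b = 5 - (-902 - √2*√22) = 5 - (-902 - 2*√11) = 5 + (902 + 2*√11) = 907 + 2*√11 ≈ 913.63)
s = -442 (s = 1818 - 2260 = -442)
x = -455/136 (x = (-442 - 3198)/(4648 - 3560) = -3640/1088 = -3640*1/1088 = -455/136 ≈ -3.3456)
x/b = -455/(136*(907 + 2*√11))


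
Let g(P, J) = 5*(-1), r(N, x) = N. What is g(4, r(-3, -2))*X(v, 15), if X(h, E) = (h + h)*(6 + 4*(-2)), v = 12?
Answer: 240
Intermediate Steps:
g(P, J) = -5
X(h, E) = -4*h (X(h, E) = (2*h)*(6 - 8) = (2*h)*(-2) = -4*h)
g(4, r(-3, -2))*X(v, 15) = -(-20)*12 = -5*(-48) = 240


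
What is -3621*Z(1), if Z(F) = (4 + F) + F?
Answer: -21726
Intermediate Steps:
Z(F) = 4 + 2*F
-3621*Z(1) = -3621*(4 + 2*1) = -3621*(4 + 2) = -3621*6 = -21726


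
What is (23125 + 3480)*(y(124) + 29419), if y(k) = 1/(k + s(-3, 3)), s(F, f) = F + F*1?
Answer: 92357741015/118 ≈ 7.8269e+8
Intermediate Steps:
s(F, f) = 2*F (s(F, f) = F + F = 2*F)
y(k) = 1/(-6 + k) (y(k) = 1/(k + 2*(-3)) = 1/(k - 6) = 1/(-6 + k))
(23125 + 3480)*(y(124) + 29419) = (23125 + 3480)*(1/(-6 + 124) + 29419) = 26605*(1/118 + 29419) = 26605*(3471443/118) = 92357741015/118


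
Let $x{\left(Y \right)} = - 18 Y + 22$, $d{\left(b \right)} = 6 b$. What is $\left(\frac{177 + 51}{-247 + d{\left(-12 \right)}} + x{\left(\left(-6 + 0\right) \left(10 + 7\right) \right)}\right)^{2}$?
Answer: $\frac{351025440676}{101761} \approx 3.4495 \cdot 10^{6}$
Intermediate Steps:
$x{\left(Y \right)} = 22 - 18 Y$
$\left(\frac{177 + 51}{-247 + d{\left(-12 \right)}} + x{\left(\left(-6 + 0\right) \left(10 + 7\right) \right)}\right)^{2} = \left(\frac{177 + 51}{-247 + 6 \left(-12\right)} - \left(-22 + 18 \left(-6 + 0\right) \left(10 + 7\right)\right)\right)^{2} = \left(\frac{228}{-247 - 72} - \left(-22 + 18 \left(\left(-6\right) 17\right)\right)\right)^{2} = \left(\frac{228}{-319} + \left(22 - -1836\right)\right)^{2} = \left(228 \left(- \frac{1}{319}\right) + \left(22 + 1836\right)\right)^{2} = \left(- \frac{228}{319} + 1858\right)^{2} = \left(\frac{592474}{319}\right)^{2} = \frac{351025440676}{101761}$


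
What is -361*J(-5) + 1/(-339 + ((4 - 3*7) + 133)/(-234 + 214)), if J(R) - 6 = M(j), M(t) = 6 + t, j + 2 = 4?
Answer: -8713101/1724 ≈ -5054.0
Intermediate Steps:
j = 2 (j = -2 + 4 = 2)
J(R) = 14 (J(R) = 6 + (6 + 2) = 6 + 8 = 14)
-361*J(-5) + 1/(-339 + ((4 - 3*7) + 133)/(-234 + 214)) = -361*14 + 1/(-339 + ((4 - 3*7) + 133)/(-234 + 214)) = -5054 + 1/(-339 + ((4 - 21) + 133)/(-20)) = -5054 + 1/(-339 + (-17 + 133)*(-1/20)) = -5054 + 1/(-339 + 116*(-1/20)) = -5054 + 1/(-339 - 29/5) = -5054 + 1/(-1724/5) = -5054 - 5/1724 = -8713101/1724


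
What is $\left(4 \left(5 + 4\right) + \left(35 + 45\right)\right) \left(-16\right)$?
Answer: $-1856$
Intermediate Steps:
$\left(4 \left(5 + 4\right) + \left(35 + 45\right)\right) \left(-16\right) = \left(4 \cdot 9 + 80\right) \left(-16\right) = \left(36 + 80\right) \left(-16\right) = 116 \left(-16\right) = -1856$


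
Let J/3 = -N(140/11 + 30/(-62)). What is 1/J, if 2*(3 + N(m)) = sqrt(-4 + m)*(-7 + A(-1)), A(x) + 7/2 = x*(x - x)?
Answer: -5456/1190547 + 28*sqrt(958551)/1190547 ≈ 0.018443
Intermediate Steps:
A(x) = -7/2 (A(x) = -7/2 + x*(x - x) = -7/2 + x*0 = -7/2 + 0 = -7/2)
N(m) = -3 - 21*sqrt(-4 + m)/4 (N(m) = -3 + (sqrt(-4 + m)*(-7 - 7/2))/2 = -3 + (sqrt(-4 + m)*(-21/2))/2 = -3 + (-21*sqrt(-4 + m)/2)/2 = -3 - 21*sqrt(-4 + m)/4)
J = 9 + 63*sqrt(958551)/1364 (J = 3*(-(-3 - 21*sqrt(-4 + (140/11 + 30/(-62)))/4)) = 3*(-(-3 - 21*sqrt(-4 + (140*(1/11) + 30*(-1/62)))/4)) = 3*(-(-3 - 21*sqrt(-4 + (140/11 - 15/31))/4)) = 3*(-(-3 - 21*sqrt(-4 + 4175/341)/4)) = 3*(-(-3 - 21*sqrt(958551)/1364)) = 3*(3 + 21*sqrt(958551)/1364) = 9 + 63*sqrt(958551)/1364 ≈ 54.220)
1/J = 1/(9 + 63*sqrt(958551)/1364)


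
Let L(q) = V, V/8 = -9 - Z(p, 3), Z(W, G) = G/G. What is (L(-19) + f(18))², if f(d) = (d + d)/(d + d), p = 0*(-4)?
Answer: 6241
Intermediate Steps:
p = 0
f(d) = 1 (f(d) = (2*d)/((2*d)) = (2*d)*(1/(2*d)) = 1)
Z(W, G) = 1
V = -80 (V = 8*(-9 - 1*1) = 8*(-9 - 1) = 8*(-10) = -80)
L(q) = -80
(L(-19) + f(18))² = (-80 + 1)² = (-79)² = 6241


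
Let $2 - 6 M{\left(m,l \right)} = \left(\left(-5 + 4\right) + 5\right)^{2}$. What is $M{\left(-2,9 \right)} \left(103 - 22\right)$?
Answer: $-189$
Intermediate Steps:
$M{\left(m,l \right)} = - \frac{7}{3}$ ($M{\left(m,l \right)} = \frac{1}{3} - \frac{\left(\left(-5 + 4\right) + 5\right)^{2}}{6} = \frac{1}{3} - \frac{\left(-1 + 5\right)^{2}}{6} = \frac{1}{3} - \frac{4^{2}}{6} = \frac{1}{3} - \frac{8}{3} = - \frac{7}{3}$)
$M{\left(-2,9 \right)} \left(103 - 22\right) = - \frac{7 \left(103 - 22\right)}{3} = \left(- \frac{7}{3}\right) 81 = -189$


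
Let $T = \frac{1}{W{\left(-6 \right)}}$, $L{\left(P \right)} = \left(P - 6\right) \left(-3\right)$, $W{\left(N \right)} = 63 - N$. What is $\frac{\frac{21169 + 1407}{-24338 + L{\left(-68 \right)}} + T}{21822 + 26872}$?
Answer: $- \frac{383407}{20256752694} \approx -1.8927 \cdot 10^{-5}$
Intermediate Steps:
$L{\left(P \right)} = 18 - 3 P$ ($L{\left(P \right)} = \left(-6 + P\right) \left(-3\right) = 18 - 3 P$)
$T = \frac{1}{69}$ ($T = \frac{1}{63 - -6} = \frac{1}{63 + 6} = \frac{1}{69} \approx 0.014493$)
$\frac{\frac{21169 + 1407}{-24338 + L{\left(-68 \right)}} + T}{21822 + 26872} = \frac{\frac{21169 + 1407}{-24338 + \left(18 - -204\right)} + \frac{1}{69}}{21822 + 26872} = \frac{\frac{22576}{-24338 + \left(18 + 204\right)} + \frac{1}{69}}{48694} = \left(\frac{22576}{-24338 + 222} + \frac{1}{69}\right) \frac{1}{48694} = \left(\frac{22576}{-24116} + \frac{1}{69}\right) \frac{1}{48694} = \left(22576 \left(- \frac{1}{24116}\right) + \frac{1}{69}\right) \frac{1}{48694} = \left(- \frac{5644}{6029} + \frac{1}{69}\right) \frac{1}{48694} = \left(- \frac{383407}{416001}\right) \frac{1}{48694} = - \frac{383407}{20256752694}$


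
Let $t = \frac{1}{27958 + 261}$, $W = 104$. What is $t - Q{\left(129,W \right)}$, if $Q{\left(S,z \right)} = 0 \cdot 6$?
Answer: $\frac{1}{28219} \approx 3.5437 \cdot 10^{-5}$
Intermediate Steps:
$t = \frac{1}{28219} \approx 3.5437 \cdot 10^{-5}$
$Q{\left(S,z \right)} = 0$
$t - Q{\left(129,W \right)} = \frac{1}{28219} - 0 = \frac{1}{28219} + 0 = \frac{1}{28219}$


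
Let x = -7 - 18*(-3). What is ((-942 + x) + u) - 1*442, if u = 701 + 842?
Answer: 206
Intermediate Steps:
u = 1543
x = 47 (x = -7 + 54 = 47)
((-942 + x) + u) - 1*442 = ((-942 + 47) + 1543) - 1*442 = (-895 + 1543) - 442 = 648 - 442 = 206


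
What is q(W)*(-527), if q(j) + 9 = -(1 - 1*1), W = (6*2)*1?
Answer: 4743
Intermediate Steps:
W = 12 (W = 12*1 = 12)
q(j) = -9 (q(j) = -9 - (1 - 1*1) = -9 - (1 - 1) = -9 - 1*0 = -9 + 0 = -9)
q(W)*(-527) = -9*(-527) = 4743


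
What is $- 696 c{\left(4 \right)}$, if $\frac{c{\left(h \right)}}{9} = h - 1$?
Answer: $-18792$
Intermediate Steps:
$c{\left(h \right)} = -9 + 9 h$ ($c{\left(h \right)} = 9 \left(h - 1\right) = 9 \left(-1 + h\right) = -9 + 9 h$)
$- 696 c{\left(4 \right)} = - 696 \left(-9 + 9 \cdot 4\right) = - 696 \left(-9 + 36\right) = \left(-696\right) 27 = -18792$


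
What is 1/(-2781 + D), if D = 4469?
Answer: 1/1688 ≈ 0.00059242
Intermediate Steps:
1/(-2781 + D) = 1/(-2781 + 4469) = 1/1688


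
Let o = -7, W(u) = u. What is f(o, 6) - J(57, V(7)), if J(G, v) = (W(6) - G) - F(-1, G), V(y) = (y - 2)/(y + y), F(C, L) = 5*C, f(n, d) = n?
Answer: 39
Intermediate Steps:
V(y) = (-2 + y)/(2*y) (V(y) = (-2 + y)/((2*y)) = (-2 + y)*(1/(2*y)) = (-2 + y)/(2*y))
J(G, v) = 11 - G (J(G, v) = (6 - G) - 5*(-1) = (6 - G) - 1*(-5) = (6 - G) + 5 = 11 - G)
f(o, 6) - J(57, V(7)) = -7 - (11 - 1*57) = -7 - (11 - 57) = -7 - 1*(-46) = -7 + 46 = 39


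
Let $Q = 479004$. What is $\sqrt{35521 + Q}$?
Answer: $5 \sqrt{20581} \approx 717.3$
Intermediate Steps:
$\sqrt{35521 + Q} = \sqrt{35521 + 479004} = \sqrt{514525} = 5 \sqrt{20581}$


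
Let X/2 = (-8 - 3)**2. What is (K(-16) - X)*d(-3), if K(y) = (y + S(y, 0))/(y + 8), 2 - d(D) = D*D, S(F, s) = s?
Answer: 1680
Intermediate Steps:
d(D) = 2 - D**2 (d(D) = 2 - D*D = 2 - D**2)
K(y) = y/(8 + y) (K(y) = (y + 0)/(y + 8) = y/(8 + y))
X = 242 (X = 2*(-8 - 3)**2 = 2*(-11)**2 = 2*121 = 242)
(K(-16) - X)*d(-3) = (-16/(8 - 16) - 1*242)*(2 - 1*(-3)**2) = (-16/(-8) - 242)*(2 - 1*9) = (-16*(-1/8) - 242)*(2 - 9) = (2 - 242)*(-7) = -240*(-7) = 1680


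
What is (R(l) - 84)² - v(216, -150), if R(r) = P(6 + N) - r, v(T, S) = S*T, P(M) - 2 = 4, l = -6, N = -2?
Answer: 37584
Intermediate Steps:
P(M) = 6 (P(M) = 2 + 4 = 6)
R(r) = 6 - r
(R(l) - 84)² - v(216, -150) = ((6 - 1*(-6)) - 84)² - (-150)*216 = ((6 + 6) - 84)² - 1*(-32400) = (12 - 84)² + 32400 = (-72)² + 32400 = 5184 + 32400 = 37584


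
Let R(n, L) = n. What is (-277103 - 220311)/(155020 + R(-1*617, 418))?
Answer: -497414/154403 ≈ -3.2215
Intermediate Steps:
(-277103 - 220311)/(155020 + R(-1*617, 418)) = (-277103 - 220311)/(155020 - 1*617) = -497414/(155020 - 617) = -497414/154403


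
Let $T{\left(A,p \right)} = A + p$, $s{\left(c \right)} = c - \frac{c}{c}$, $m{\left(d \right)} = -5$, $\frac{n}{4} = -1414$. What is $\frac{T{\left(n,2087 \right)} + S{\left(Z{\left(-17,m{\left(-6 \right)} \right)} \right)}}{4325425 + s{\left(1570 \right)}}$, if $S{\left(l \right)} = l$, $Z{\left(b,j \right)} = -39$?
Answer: $- \frac{1804}{2163497} \approx -0.00083384$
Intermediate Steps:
$n = -5656$ ($n = 4 \left(-1414\right) = -5656$)
$s{\left(c \right)} = -1 + c$ ($s{\left(c \right)} = c - 1 = -1 + c$)
$\frac{T{\left(n,2087 \right)} + S{\left(Z{\left(-17,m{\left(-6 \right)} \right)} \right)}}{4325425 + s{\left(1570 \right)}} = \frac{\left(-5656 + 2087\right) - 39}{4325425 + \left(-1 + 1570\right)} = \frac{-3569 - 39}{4325425 + 1569} = - \frac{3608}{4326994} = \left(-3608\right) \frac{1}{4326994} = - \frac{1804}{2163497}$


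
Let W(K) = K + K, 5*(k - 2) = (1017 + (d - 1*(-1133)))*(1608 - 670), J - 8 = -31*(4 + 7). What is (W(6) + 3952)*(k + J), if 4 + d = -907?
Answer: 4600329028/5 ≈ 9.2007e+8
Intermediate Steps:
d = -911 (d = -4 - 907 = -911)
J = -333 (J = 8 - 31*(4 + 7) = 8 - 31*11 = 8 - 341 = -333)
k = 1162192/5 (k = 2 + ((1017 + (-911 - 1*(-1133)))*(1608 - 670))/5 = 2 + ((1017 + (-911 + 1133))*938)/5 = 2 + ((1017 + 222)*938)/5 = 2 + (1239*938)/5 = 2 + (1/5)*1162182 = 2 + 1162182/5 = 1162192/5 ≈ 2.3244e+5)
W(K) = 2*K
(W(6) + 3952)*(k + J) = (2*6 + 3952)*(1162192/5 - 333) = (12 + 3952)*(1160527/5) = 3964*(1160527/5) = 4600329028/5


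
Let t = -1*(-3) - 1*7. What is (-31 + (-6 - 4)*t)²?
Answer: 81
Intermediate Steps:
t = -4 (t = 3 - 7 = -4)
(-31 + (-6 - 4)*t)² = (-31 + (-6 - 4)*(-4))² = (-31 - 10*(-4))² = (-31 + 40)² = 9² = 81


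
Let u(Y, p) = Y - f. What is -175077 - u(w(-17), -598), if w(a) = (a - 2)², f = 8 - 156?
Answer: -175586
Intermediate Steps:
f = -148
w(a) = (-2 + a)²
u(Y, p) = 148 + Y (u(Y, p) = Y - 1*(-148) = Y + 148 = 148 + Y)
-175077 - u(w(-17), -598) = -175077 - (148 + (-2 - 17)²) = -175077 - (148 + (-19)²) = -175077 - (148 + 361) = -175077 - 1*509 = -175077 - 509 = -175586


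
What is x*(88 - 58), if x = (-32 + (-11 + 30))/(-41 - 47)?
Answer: 195/44 ≈ 4.4318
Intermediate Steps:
x = 13/88 (x = (-32 + 19)/(-88) = -13*(-1/88) = 13/88 ≈ 0.14773)
x*(88 - 58) = 13*(88 - 58)/88 = (13/88)*30 = 195/44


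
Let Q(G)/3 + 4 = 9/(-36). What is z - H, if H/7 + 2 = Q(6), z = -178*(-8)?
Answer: 6109/4 ≈ 1527.3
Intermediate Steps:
z = 1424
Q(G) = -51/4 (Q(G) = -12 + 3*(9/(-36)) = -12 + 3*(9*(-1/36)) = -12 + 3*(-¼) = -12 - ¾ = -51/4)
H = -413/4 (H = -14 + 7*(-51/4) = -14 - 357/4 = -413/4 ≈ -103.25)
z - H = 1424 - 1*(-413/4) = 1424 + 413/4 = 6109/4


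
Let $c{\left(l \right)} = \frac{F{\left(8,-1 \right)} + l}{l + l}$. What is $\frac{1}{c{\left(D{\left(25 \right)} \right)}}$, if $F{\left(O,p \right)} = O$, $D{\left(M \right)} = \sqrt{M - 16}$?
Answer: $\frac{6}{11} \approx 0.54545$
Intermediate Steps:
$D{\left(M \right)} = \sqrt{-16 + M}$
$c{\left(l \right)} = \frac{8 + l}{2 l}$ ($c{\left(l \right)} = \frac{8 + l}{l + l} = \frac{8 + l}{2 l}$)
$\frac{1}{c{\left(D{\left(25 \right)} \right)}} = \frac{1}{\frac{1}{2} \frac{1}{\sqrt{-16 + 25}} \left(8 + \sqrt{-16 + 25}\right)} = \frac{1}{\frac{1}{2} \frac{1}{\sqrt{9}} \left(8 + \sqrt{9}\right)} = \frac{1}{\frac{1}{2} \cdot \frac{1}{3} \left(8 + 3\right)} = \frac{1}{\frac{1}{2} \cdot \frac{1}{3} \cdot 11} = \frac{1}{\frac{11}{6}} = \frac{6}{11}$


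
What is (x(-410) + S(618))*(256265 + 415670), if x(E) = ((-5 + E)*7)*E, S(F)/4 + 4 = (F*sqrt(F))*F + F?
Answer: 801958454110 + 1026512411760*sqrt(618) ≈ 2.6321e+13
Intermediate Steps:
S(F) = -16 + 4*F + 4*F**(5/2) (S(F) = -16 + 4*((F*sqrt(F))*F + F) = -16 + 4*(F**(3/2)*F + F) = -16 + 4*(F**(5/2) + F) = -16 + 4*(F + F**(5/2)) = -16 + (4*F + 4*F**(5/2)) = -16 + 4*F + 4*F**(5/2))
x(E) = E*(-35 + 7*E) (x(E) = (-35 + 7*E)*E = E*(-35 + 7*E))
(x(-410) + S(618))*(256265 + 415670) = (7*(-410)*(-5 - 410) + (-16 + 4*618 + 4*618**(5/2)))*(256265 + 415670) = (7*(-410)*(-415) + (-16 + 2472 + 4*(381924*sqrt(618))))*671935 = (1191050 + (-16 + 2472 + 1527696*sqrt(618)))*671935 = (1191050 + (2456 + 1527696*sqrt(618)))*671935 = (1193506 + 1527696*sqrt(618))*671935 = 801958454110 + 1026512411760*sqrt(618)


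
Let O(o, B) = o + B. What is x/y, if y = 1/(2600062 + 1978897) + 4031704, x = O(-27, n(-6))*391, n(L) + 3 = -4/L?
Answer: -157552821272/55383021948411 ≈ -0.0028448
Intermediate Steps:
n(L) = -3 - 4/L
O(o, B) = B + o
x = -34408/3 (x = ((-3 - 4/(-6)) - 27)*391 = ((-3 - 4*(-⅙)) - 27)*391 = ((-3 + ⅔) - 27)*391 = (-7/3 - 27)*391 = -88/3*391 = -34408/3 ≈ -11469.)
y = 18461007316137/4578959 (y = 1/4578959 + 4031704 = 18461007316137/4578959 ≈ 4.0317e+6)
x/y = -34408/(3*18461007316137/4578959) = -34408/3*4578959/18461007316137 = -157552821272/55383021948411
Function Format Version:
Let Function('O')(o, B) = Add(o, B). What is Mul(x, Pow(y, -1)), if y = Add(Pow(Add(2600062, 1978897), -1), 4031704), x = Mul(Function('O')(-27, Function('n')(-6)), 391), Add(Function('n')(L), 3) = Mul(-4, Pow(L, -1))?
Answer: Rational(-157552821272, 55383021948411) ≈ -0.0028448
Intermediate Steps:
Function('n')(L) = Add(-3, Mul(-4, Pow(L, -1)))
Function('O')(o, B) = Add(B, o)
x = Rational(-34408, 3) (x = Mul(Add(Add(-3, Mul(-4, Pow(-6, -1))), -27), 391) = Mul(Add(Add(-3, Mul(-4, Rational(-1, 6))), -27), 391) = Mul(Add(Add(-3, Rational(2, 3)), -27), 391) = Mul(Add(Rational(-7, 3), -27), 391) = Mul(Rational(-88, 3), 391) = Rational(-34408, 3) ≈ -11469.)
y = Rational(18461007316137, 4578959) (y = Add(Pow(4578959, -1), 4031704) = Add(Rational(1, 4578959), 4031704) = Rational(18461007316137, 4578959) ≈ 4.0317e+6)
Mul(x, Pow(y, -1)) = Mul(Rational(-34408, 3), Pow(Rational(18461007316137, 4578959), -1)) = Mul(Rational(-34408, 3), Rational(4578959, 18461007316137)) = Rational(-157552821272, 55383021948411)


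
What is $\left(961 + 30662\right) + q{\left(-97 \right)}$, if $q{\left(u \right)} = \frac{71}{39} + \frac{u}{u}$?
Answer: $\frac{1233407}{39} \approx 31626.0$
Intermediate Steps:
$q{\left(u \right)} = \frac{110}{39}$ ($q{\left(u \right)} = 71 \cdot \frac{1}{39} + 1 = \frac{71}{39} + 1 = \frac{110}{39}$)
$\left(961 + 30662\right) + q{\left(-97 \right)} = \left(961 + 30662\right) + \frac{110}{39} = 31623 + \frac{110}{39} = \frac{1233407}{39}$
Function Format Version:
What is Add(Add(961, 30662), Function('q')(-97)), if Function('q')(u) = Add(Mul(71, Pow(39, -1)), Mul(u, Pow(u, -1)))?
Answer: Rational(1233407, 39) ≈ 31626.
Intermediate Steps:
Function('q')(u) = Rational(110, 39) (Function('q')(u) = Add(Mul(71, Rational(1, 39)), 1) = Add(Rational(71, 39), 1) = Rational(110, 39))
Add(Add(961, 30662), Function('q')(-97)) = Add(Add(961, 30662), Rational(110, 39)) = Add(31623, Rational(110, 39)) = Rational(1233407, 39)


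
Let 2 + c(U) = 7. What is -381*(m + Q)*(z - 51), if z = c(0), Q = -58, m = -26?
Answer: -1472184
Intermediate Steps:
c(U) = 5 (c(U) = -2 + 7 = 5)
z = 5
-381*(m + Q)*(z - 51) = -381*(-26 - 58)*(5 - 51) = -(-32004)*(-46) = -381*3864 = -1472184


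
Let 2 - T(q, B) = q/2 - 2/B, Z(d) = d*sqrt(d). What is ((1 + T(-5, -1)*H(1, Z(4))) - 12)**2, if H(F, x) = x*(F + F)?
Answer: 841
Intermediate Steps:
Z(d) = d**(3/2)
H(F, x) = 2*F*x (H(F, x) = x*(2*F) = 2*F*x)
T(q, B) = 2 + 2/B - q/2 (T(q, B) = 2 - (q/2 - 2/B) = 2 + (2/B - q/2) = 2 + 2/B - q/2)
((1 + T(-5, -1)*H(1, Z(4))) - 12)**2 = ((1 + (2 + 2/(-1) - 1/2*(-5))*(2*1*4**(3/2))) - 12)**2 = ((1 + (2 + 2*(-1) + 5/2)*(2*1*8)) - 12)**2 = ((1 + (2 - 2 + 5/2)*16) - 12)**2 = ((1 + (5/2)*16) - 12)**2 = ((1 + 40) - 12)**2 = (41 - 12)**2 = 29**2 = 841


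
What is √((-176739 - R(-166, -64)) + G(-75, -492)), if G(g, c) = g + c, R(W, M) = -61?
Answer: I*√177245 ≈ 421.0*I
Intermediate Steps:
G(g, c) = c + g
√((-176739 - R(-166, -64)) + G(-75, -492)) = √((-176739 - 1*(-61)) + (-492 - 75)) = √((-176739 + 61) - 567) = √(-176678 - 567) = √(-177245) = I*√177245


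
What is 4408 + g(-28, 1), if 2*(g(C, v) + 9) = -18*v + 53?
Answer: 8833/2 ≈ 4416.5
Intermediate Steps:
g(C, v) = 35/2 - 9*v (g(C, v) = -9 + (-18*v + 53)/2 = -9 + (53 - 18*v)/2 = -9 + (53/2 - 9*v) = 35/2 - 9*v)
4408 + g(-28, 1) = 4408 + (35/2 - 9*1) = 4408 + (35/2 - 9) = 4408 + 17/2 = 8833/2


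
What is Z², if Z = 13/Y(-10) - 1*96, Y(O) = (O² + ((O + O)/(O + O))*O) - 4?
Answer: 67947049/7396 ≈ 9187.0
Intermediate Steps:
Y(O) = -4 + O + O² (Y(O) = (O² + ((2*O)/((2*O)))*O) - 4 = (O² + ((2*O)*(1/(2*O)))*O) - 4 = (O² + 1*O) - 4 = (O² + O) - 4 = (O + O²) - 4 = -4 + O + O²)
Z = -8243/86 (Z = 13/(-4 - 10 + (-10)²) - 1*96 = 13/(-4 - 10 + 100) - 96 = 13/86 - 96 = -8243/86 ≈ -95.849)
Z² = (-8243/86)² = 67947049/7396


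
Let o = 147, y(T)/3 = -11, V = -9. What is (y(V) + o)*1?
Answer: 114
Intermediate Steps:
y(T) = -33 (y(T) = 3*(-11) = -33)
(y(V) + o)*1 = (-33 + 147)*1 = 114*1 = 114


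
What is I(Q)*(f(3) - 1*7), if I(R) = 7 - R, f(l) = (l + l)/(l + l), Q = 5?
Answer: -12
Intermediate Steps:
f(l) = 1 (f(l) = (2*l)/((2*l)) = (2*l)*(1/(2*l)) = 1)
I(Q)*(f(3) - 1*7) = (7 - 1*5)*(1 - 1*7) = (7 - 5)*(1 - 7) = 2*(-6) = -12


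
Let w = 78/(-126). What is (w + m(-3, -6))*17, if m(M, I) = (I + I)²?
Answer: 51187/21 ≈ 2437.5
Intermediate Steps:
w = -13/21 (w = 78*(-1/126) = -13/21 ≈ -0.61905)
m(M, I) = 4*I² (m(M, I) = (2*I)² = 4*I²)
(w + m(-3, -6))*17 = (-13/21 + 4*(-6)²)*17 = (-13/21 + 4*36)*17 = (-13/21 + 144)*17 = (3011/21)*17 = 51187/21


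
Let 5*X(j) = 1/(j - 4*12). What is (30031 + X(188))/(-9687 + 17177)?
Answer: 21021701/5243000 ≈ 4.0095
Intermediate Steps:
X(j) = 1/(5*(-48 + j)) (X(j) = 1/(5*(j - 4*12)) = 1/(5*(j - 48)) = 1/(5*(-48 + j)))
(30031 + X(188))/(-9687 + 17177) = (30031 + 1/(5*(-48 + 188)))/(-9687 + 17177) = (30031 + (⅕)/140)/7490 = (30031 + (⅕)*(1/140))*(1/7490) = (30031 + 1/700)*(1/7490) = (21021701/700)*(1/7490) = 21021701/5243000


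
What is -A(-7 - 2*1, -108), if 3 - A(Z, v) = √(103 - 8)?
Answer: -3 + √95 ≈ 6.7468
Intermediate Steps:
A(Z, v) = 3 - √95 (A(Z, v) = 3 - √(103 - 8) = 3 - √95)
-A(-7 - 2*1, -108) = -(3 - √95) = -3 + √95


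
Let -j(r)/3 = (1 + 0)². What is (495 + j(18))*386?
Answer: 189912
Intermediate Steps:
j(r) = -3 (j(r) = -3*(1 + 0)² = -3*1² = -3*1 = -3)
(495 + j(18))*386 = (495 - 3)*386 = 492*386 = 189912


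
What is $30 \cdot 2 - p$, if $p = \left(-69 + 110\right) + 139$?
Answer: $-120$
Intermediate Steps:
$p = 180$ ($p = 41 + 139 = 180$)
$30 \cdot 2 - p = 30 \cdot 2 - 180 = 60 - 180 = -120$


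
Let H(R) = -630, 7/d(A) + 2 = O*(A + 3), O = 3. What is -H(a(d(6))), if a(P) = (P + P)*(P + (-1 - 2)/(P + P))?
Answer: 630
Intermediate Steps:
d(A) = 7/(7 + 3*A) (d(A) = 7/(-2 + 3*(A + 3)) = 7/(-2 + 3*(3 + A)) = 7/(-2 + (9 + 3*A)) = 7/(7 + 3*A))
a(P) = 2*P*(P - 3/(2*P)) (a(P) = (2*P)*(P - 3*1/(2*P)) = (2*P)*(P - 3/(2*P)) = 2*P*(P - 3/(2*P)))
-H(a(d(6))) = -1*(-630) = 630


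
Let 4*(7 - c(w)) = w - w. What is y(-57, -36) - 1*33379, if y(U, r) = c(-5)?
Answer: -33372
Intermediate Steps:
c(w) = 7 (c(w) = 7 - (w - w)/4 = 7 - 1/4*0 = 7 + 0 = 7)
y(U, r) = 7
y(-57, -36) - 1*33379 = 7 - 1*33379 = 7 - 33379 = -33372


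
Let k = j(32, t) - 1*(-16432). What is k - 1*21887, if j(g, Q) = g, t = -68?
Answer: -5423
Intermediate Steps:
k = 16464 (k = 32 - 1*(-16432) = 32 + 16432 = 16464)
k - 1*21887 = 16464 - 1*21887 = 16464 - 21887 = -5423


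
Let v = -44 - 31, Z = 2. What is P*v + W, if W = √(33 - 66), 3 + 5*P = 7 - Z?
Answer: -30 + I*√33 ≈ -30.0 + 5.7446*I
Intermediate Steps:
v = -75
P = ⅖ (P = -⅗ + (7 - 1*2)/5 = -⅗ + (7 - 2)/5 = -⅗ + (⅕)*5 = -⅗ + 1 = ⅖ ≈ 0.40000)
W = I*√33 (W = √(-33) = I*√33 ≈ 5.7446*I)
P*v + W = (⅖)*(-75) + I*√33 = -30 + I*√33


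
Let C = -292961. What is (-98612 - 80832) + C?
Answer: -472405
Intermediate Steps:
(-98612 - 80832) + C = (-98612 - 80832) - 292961 = -179444 - 292961 = -472405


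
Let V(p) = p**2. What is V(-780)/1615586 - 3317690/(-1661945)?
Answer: 637114085434/268501507477 ≈ 2.3729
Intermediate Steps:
V(-780)/1615586 - 3317690/(-1661945) = (-780)**2/1615586 - 3317690/(-1661945) = 608400*(1/1615586) - 3317690*(-1/1661945) = 304200/807793 + 663538/332389 = 637114085434/268501507477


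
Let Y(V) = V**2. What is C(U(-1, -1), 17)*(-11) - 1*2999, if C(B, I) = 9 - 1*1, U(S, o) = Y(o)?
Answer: -3087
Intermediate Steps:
U(S, o) = o**2
C(B, I) = 8 (C(B, I) = 9 - 1 = 8)
C(U(-1, -1), 17)*(-11) - 1*2999 = 8*(-11) - 1*2999 = -88 - 2999 = -3087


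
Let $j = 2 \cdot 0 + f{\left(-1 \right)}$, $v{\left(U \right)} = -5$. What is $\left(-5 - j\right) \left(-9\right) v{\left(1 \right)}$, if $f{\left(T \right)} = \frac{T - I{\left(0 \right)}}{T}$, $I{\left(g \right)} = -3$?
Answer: $-135$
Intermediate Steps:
$f{\left(T \right)} = \frac{3 + T}{T}$ ($f{\left(T \right)} = \frac{T - -3}{T} = \frac{T + 3}{T} = \frac{3 + T}{T}$)
$j = -2$ ($j = 2 \cdot 0 + \frac{3 - 1}{-1} = 0 - 2 = -2$)
$\left(-5 - j\right) \left(-9\right) v{\left(1 \right)} = \left(-5 - -2\right) \left(-9\right) \left(-5\right) = \left(-5 + 2\right) \left(-9\right) \left(-5\right) = \left(-3\right) \left(-9\right) \left(-5\right) = 27 \left(-5\right) = -135$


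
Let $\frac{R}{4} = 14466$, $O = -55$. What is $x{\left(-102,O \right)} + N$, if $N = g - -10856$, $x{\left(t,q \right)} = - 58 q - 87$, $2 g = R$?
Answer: $42891$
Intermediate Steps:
$R = 57864$ ($R = 4 \cdot 14466 = 57864$)
$g = 28932$ ($g = \frac{1}{2} \cdot 57864 = 28932$)
$x{\left(t,q \right)} = -87 - 58 q$
$N = 39788$ ($N = 28932 - -10856 = 28932 + 10856 = 39788$)
$x{\left(-102,O \right)} + N = \left(-87 - -3190\right) + 39788 = \left(-87 + 3190\right) + 39788 = 3103 + 39788 = 42891$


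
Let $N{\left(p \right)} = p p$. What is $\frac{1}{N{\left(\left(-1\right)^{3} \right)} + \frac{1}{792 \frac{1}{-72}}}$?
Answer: $\frac{11}{10} \approx 1.1$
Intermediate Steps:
$N{\left(p \right)} = p^{2}$
$\frac{1}{N{\left(\left(-1\right)^{3} \right)} + \frac{1}{792 \frac{1}{-72}}} = \frac{1}{\left(\left(-1\right)^{3}\right)^{2} + \frac{1}{792 \frac{1}{-72}}} = \frac{1}{\left(-1\right)^{2} + \frac{1}{792 \left(- \frac{1}{72}\right)}} = \frac{1}{1 + \frac{1}{-11}} = \frac{1}{1 - \frac{1}{11}} = \frac{1}{\frac{10}{11}} = \frac{11}{10}$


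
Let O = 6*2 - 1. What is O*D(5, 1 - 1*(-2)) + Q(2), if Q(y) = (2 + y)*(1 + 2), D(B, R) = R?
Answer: 45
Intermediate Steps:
Q(y) = 6 + 3*y (Q(y) = (2 + y)*3 = 6 + 3*y)
O = 11 (O = 12 - 1 = 11)
O*D(5, 1 - 1*(-2)) + Q(2) = 11*(1 - 1*(-2)) + (6 + 3*2) = 11*(1 + 2) + (6 + 6) = 11*3 + 12 = 33 + 12 = 45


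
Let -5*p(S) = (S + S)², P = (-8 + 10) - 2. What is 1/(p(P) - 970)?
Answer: -1/970 ≈ -0.0010309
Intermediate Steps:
P = 0 (P = 2 - 2 = 0)
p(S) = -4*S²/5 (p(S) = -(S + S)²/5 = -4*S²/5)
1/(p(P) - 970) = 1/(-⅘*0² - 970) = 1/(-⅘*0 - 970) = 1/(0 - 970) = 1/(-970) = -1/970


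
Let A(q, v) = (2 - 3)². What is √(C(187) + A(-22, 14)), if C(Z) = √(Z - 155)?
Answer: √(1 + 4*√2) ≈ 2.5801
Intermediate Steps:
C(Z) = √(-155 + Z)
A(q, v) = 1 (A(q, v) = (-1)² = 1)
√(C(187) + A(-22, 14)) = √(√(-155 + 187) + 1) = √(√32 + 1) = √(4*√2 + 1) = √(1 + 4*√2)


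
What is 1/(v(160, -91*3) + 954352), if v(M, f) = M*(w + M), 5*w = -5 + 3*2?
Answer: 1/979984 ≈ 1.0204e-6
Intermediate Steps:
w = ⅕ (w = (-5 + 3*2)/5 = (-5 + 6)/5 = (⅕)*1 = ⅕ ≈ 0.20000)
v(M, f) = M*(⅕ + M)
1/(v(160, -91*3) + 954352) = 1/(160*(⅕ + 160) + 954352) = 1/(160*(801/5) + 954352) = 1/(25632 + 954352) = 1/979984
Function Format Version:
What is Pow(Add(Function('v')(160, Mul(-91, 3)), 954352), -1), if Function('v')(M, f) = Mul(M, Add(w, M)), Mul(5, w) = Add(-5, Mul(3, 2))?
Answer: Rational(1, 979984) ≈ 1.0204e-6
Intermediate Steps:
w = Rational(1, 5) (w = Mul(Rational(1, 5), Add(-5, Mul(3, 2))) = Mul(Rational(1, 5), Add(-5, 6)) = Mul(Rational(1, 5), 1) = Rational(1, 5) ≈ 0.20000)
Function('v')(M, f) = Mul(M, Add(Rational(1, 5), M))
Pow(Add(Function('v')(160, Mul(-91, 3)), 954352), -1) = Pow(Add(Mul(160, Add(Rational(1, 5), 160)), 954352), -1) = Pow(Add(Mul(160, Rational(801, 5)), 954352), -1) = Pow(Add(25632, 954352), -1) = Pow(979984, -1) = Rational(1, 979984)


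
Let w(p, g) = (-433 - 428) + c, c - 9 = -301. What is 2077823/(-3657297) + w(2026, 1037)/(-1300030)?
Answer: -2697015371249/4754595818910 ≈ -0.56724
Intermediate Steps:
c = -292 (c = 9 - 301 = -292)
w(p, g) = -1153 (w(p, g) = (-433 - 428) - 292 = -861 - 292 = -1153)
2077823/(-3657297) + w(2026, 1037)/(-1300030) = 2077823/(-3657297) - 1153/(-1300030) = 2077823*(-1/3657297) - 1153*(-1/1300030) = -2077823/3657297 + 1153/1300030 = -2697015371249/4754595818910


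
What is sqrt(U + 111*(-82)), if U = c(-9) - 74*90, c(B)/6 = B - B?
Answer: I*sqrt(15762) ≈ 125.55*I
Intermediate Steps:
c(B) = 0 (c(B) = 6*(B - B) = 6*0 = 0)
U = -6660 (U = 0 - 74*90 = 0 - 6660 = -6660)
sqrt(U + 111*(-82)) = sqrt(-6660 + 111*(-82)) = sqrt(-6660 - 9102) = sqrt(-15762) = I*sqrt(15762)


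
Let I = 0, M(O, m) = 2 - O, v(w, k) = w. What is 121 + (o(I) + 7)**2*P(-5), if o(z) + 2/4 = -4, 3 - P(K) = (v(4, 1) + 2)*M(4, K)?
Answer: 859/4 ≈ 214.75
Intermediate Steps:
P(K) = 15 (P(K) = 3 - (4 + 2)*(2 - 1*4) = 3 - 6*(2 - 4) = 3 - 6*(-2) = 3 - 1*(-12) = 3 + 12 = 15)
o(z) = -9/2 (o(z) = -1/2 - 4 = -9/2)
121 + (o(I) + 7)**2*P(-5) = 121 + (-9/2 + 7)**2*15 = 121 + (5/2)**2*15 = 121 + (25/4)*15 = 121 + 375/4 = 859/4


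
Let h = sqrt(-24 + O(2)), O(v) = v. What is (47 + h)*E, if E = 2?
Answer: 94 + 2*I*sqrt(22) ≈ 94.0 + 9.3808*I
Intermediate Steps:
h = I*sqrt(22) (h = sqrt(-24 + 2) = sqrt(-22) = I*sqrt(22) ≈ 4.6904*I)
(47 + h)*E = (47 + I*sqrt(22))*2 = 94 + 2*I*sqrt(22)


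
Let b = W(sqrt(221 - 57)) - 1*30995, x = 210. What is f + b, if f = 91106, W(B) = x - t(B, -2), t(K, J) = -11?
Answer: 60332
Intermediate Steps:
W(B) = 221 (W(B) = 210 - 1*(-11) = 210 + 11 = 221)
b = -30774 (b = 221 - 1*30995 = 221 - 30995 = -30774)
f + b = 91106 - 30774 = 60332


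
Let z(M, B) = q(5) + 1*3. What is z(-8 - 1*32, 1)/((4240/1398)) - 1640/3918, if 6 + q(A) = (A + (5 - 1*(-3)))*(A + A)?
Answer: 172167907/4153080 ≈ 41.455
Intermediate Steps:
q(A) = -6 + 2*A*(8 + A) (q(A) = -6 + (A + (5 - 1*(-3)))*(A + A) = -6 + (A + (5 + 3))*(2*A) = -6 + (A + 8)*(2*A) = -6 + (8 + A)*(2*A) = -6 + 2*A*(8 + A))
z(M, B) = 127 (z(M, B) = (-6 + 2*5**2 + 16*5) + 1*3 = (-6 + 2*25 + 80) + 3 = (-6 + 50 + 80) + 3 = 124 + 3 = 127)
z(-8 - 1*32, 1)/((4240/1398)) - 1640/3918 = 127/((4240/1398)) - 1640/3918 = 127/((4240*(1/1398))) - 1640*1/3918 = 127/(2120/699) - 820/1959 = 127*(699/2120) - 820/1959 = 88773/2120 - 820/1959 = 172167907/4153080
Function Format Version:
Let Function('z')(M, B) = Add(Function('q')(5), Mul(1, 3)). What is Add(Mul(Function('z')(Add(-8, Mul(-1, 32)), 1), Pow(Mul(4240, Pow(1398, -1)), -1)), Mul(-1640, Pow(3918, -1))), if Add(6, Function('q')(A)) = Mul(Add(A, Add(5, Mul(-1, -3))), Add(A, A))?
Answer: Rational(172167907, 4153080) ≈ 41.455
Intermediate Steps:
Function('q')(A) = Add(-6, Mul(2, A, Add(8, A))) (Function('q')(A) = Add(-6, Mul(Add(A, Add(5, Mul(-1, -3))), Add(A, A))) = Add(-6, Mul(Add(A, Add(5, 3)), Mul(2, A))) = Add(-6, Mul(Add(A, 8), Mul(2, A))) = Add(-6, Mul(Add(8, A), Mul(2, A))) = Add(-6, Mul(2, A, Add(8, A))))
Function('z')(M, B) = 127 (Function('z')(M, B) = Add(Add(-6, Mul(2, Pow(5, 2)), Mul(16, 5)), Mul(1, 3)) = Add(Add(-6, Mul(2, 25), 80), 3) = Add(Add(-6, 50, 80), 3) = Add(124, 3) = 127)
Add(Mul(Function('z')(Add(-8, Mul(-1, 32)), 1), Pow(Mul(4240, Pow(1398, -1)), -1)), Mul(-1640, Pow(3918, -1))) = Add(Mul(127, Pow(Mul(4240, Pow(1398, -1)), -1)), Mul(-1640, Pow(3918, -1))) = Add(Mul(127, Pow(Mul(4240, Rational(1, 1398)), -1)), Mul(-1640, Rational(1, 3918))) = Add(Mul(127, Pow(Rational(2120, 699), -1)), Rational(-820, 1959)) = Add(Mul(127, Rational(699, 2120)), Rational(-820, 1959)) = Add(Rational(88773, 2120), Rational(-820, 1959)) = Rational(172167907, 4153080)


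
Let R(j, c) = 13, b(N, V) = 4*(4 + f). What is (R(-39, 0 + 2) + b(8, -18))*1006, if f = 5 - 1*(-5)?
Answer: 69414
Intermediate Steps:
f = 10 (f = 5 + 5 = 10)
b(N, V) = 56 (b(N, V) = 4*(4 + 10) = 4*14 = 56)
(R(-39, 0 + 2) + b(8, -18))*1006 = (13 + 56)*1006 = 69*1006 = 69414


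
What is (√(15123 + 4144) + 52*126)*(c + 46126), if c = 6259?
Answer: 343226520 + 52385*√19267 ≈ 3.5050e+8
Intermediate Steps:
(√(15123 + 4144) + 52*126)*(c + 46126) = (√(15123 + 4144) + 52*126)*(6259 + 46126) = (√19267 + 6552)*52385 = (6552 + √19267)*52385 = 343226520 + 52385*√19267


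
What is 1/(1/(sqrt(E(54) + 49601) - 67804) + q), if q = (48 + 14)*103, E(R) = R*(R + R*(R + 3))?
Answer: 29357487237378/187476913064899565 + sqrt(218729)/187476913064899565 ≈ 0.00015659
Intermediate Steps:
E(R) = R*(R + R*(3 + R))
q = 6386 (q = 62*103 = 6386)
1/(1/(sqrt(E(54) + 49601) - 67804) + q) = 1/(1/(sqrt(54**2*(4 + 54) + 49601) - 67804) + 6386) = 1/(1/(sqrt(2916*58 + 49601) - 67804) + 6386) = 1/(1/(sqrt(169128 + 49601) - 67804) + 6386) = 1/(1/(sqrt(218729) - 67804) + 6386) = 1/(1/(-67804 + sqrt(218729)) + 6386) = 1/(6386 + 1/(-67804 + sqrt(218729)))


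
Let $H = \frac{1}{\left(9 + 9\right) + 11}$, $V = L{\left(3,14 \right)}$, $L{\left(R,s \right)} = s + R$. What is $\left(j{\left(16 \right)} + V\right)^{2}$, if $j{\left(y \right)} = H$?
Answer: $\frac{244036}{841} \approx 290.17$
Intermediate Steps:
$L{\left(R,s \right)} = R + s$
$V = 17$ ($V = 3 + 14 = 17$)
$H = \frac{1}{29}$ ($H = \frac{1}{18 + 11} = \frac{1}{29} \approx 0.034483$)
$j{\left(y \right)} = \frac{1}{29}$
$\left(j{\left(16 \right)} + V\right)^{2} = \left(\frac{1}{29} + 17\right)^{2} = \left(\frac{494}{29}\right)^{2} = \frac{244036}{841}$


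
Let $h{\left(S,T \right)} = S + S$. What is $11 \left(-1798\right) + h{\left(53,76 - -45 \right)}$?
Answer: $-19672$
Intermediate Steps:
$h{\left(S,T \right)} = 2 S$
$11 \left(-1798\right) + h{\left(53,76 - -45 \right)} = 11 \left(-1798\right) + 2 \cdot 53 = -19778 + 106 = -19672$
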